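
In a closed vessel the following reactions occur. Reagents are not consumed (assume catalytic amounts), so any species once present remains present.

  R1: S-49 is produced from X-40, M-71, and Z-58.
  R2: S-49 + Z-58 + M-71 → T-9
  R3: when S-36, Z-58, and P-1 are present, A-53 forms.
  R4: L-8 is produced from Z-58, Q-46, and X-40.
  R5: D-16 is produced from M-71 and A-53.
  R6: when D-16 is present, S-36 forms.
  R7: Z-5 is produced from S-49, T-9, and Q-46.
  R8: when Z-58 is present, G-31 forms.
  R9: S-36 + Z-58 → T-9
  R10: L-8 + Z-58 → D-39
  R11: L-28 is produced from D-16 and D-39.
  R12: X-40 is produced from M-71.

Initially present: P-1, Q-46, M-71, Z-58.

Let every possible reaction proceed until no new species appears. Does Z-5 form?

Yes

M-71 present → X-40 forms (R12).
X-40, M-71, and Z-58 present → S-49 forms (R1).
S-49, Z-58, and M-71 present → T-9 forms (R2).
S-49, T-9, and Q-46 present → Z-5 forms (R7).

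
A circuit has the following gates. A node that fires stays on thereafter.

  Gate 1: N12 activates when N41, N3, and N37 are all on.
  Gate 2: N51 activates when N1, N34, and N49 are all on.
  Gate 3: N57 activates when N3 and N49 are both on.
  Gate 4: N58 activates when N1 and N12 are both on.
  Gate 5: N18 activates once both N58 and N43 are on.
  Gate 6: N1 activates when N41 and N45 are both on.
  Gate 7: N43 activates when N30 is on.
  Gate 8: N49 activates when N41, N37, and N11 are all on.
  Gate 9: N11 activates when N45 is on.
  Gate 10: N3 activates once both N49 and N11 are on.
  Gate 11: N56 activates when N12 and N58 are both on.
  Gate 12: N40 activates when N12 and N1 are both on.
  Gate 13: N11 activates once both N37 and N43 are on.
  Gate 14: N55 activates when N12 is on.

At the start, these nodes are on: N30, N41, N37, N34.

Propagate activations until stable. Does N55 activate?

N30 is on, so N43 activates (Gate 7).
N37 and N43 are on, so N11 activates (Gate 13).
N41, N37, and N11 are on, so N49 activates (Gate 8).
N49 and N11 are on, so N3 activates (Gate 10).
N41, N3, and N37 are on, so N12 activates (Gate 1).
N12 is on, so N55 activates (Gate 14).

Yes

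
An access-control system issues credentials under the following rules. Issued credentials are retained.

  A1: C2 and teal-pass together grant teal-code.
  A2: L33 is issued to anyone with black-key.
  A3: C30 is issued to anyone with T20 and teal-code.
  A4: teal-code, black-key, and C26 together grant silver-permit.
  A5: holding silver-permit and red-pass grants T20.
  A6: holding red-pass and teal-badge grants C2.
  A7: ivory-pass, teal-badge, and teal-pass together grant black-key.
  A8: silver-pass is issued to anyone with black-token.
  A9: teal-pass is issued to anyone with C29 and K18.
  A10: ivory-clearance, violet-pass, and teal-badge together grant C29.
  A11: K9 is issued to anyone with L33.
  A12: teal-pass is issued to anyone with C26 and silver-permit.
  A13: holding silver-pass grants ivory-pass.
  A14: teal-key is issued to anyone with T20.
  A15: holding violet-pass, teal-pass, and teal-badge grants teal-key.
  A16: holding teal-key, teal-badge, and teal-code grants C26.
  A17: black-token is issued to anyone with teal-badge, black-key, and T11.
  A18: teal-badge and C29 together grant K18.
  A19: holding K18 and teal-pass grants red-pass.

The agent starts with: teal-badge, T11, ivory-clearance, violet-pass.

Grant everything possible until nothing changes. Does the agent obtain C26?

Holding ivory-clearance, violet-pass, and teal-badge grants C29 (A10).
Holding teal-badge and C29 grants K18 (A18).
Holding C29 and K18 grants teal-pass (A9).
Holding K18 and teal-pass grants red-pass (A19).
Holding violet-pass, teal-pass, and teal-badge grants teal-key (A15).
Holding red-pass and teal-badge grants C2 (A6).
Holding C2 and teal-pass grants teal-code (A1).
Holding teal-key, teal-badge, and teal-code grants C26 (A16).

Yes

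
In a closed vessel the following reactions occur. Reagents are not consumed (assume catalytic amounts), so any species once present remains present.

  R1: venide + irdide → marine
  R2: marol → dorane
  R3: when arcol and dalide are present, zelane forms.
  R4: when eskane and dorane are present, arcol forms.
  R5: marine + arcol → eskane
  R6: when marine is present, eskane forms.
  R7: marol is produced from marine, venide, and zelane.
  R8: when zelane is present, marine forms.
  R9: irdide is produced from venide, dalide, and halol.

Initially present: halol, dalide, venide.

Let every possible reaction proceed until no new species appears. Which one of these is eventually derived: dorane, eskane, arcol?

eskane

venide, dalide, and halol present → irdide forms (R9).
venide and irdide present → marine forms (R1).
marine present → eskane forms (R6).
dorane would need marol (R2), but marol never forms. arcol would need eskane and dorane (R4), but dorane never forms.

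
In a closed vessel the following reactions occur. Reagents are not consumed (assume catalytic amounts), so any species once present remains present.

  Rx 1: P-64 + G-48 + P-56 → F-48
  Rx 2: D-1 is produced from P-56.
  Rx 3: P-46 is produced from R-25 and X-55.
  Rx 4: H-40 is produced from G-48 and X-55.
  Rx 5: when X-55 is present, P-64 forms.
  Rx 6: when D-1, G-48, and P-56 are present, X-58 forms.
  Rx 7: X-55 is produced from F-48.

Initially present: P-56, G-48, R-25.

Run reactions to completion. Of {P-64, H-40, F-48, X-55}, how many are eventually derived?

P-64 would need X-55 (Rx 5), but X-55 never forms.
H-40 would need G-48 and X-55 (Rx 4), but X-55 never forms.
F-48 would need P-64, G-48, and P-56 (Rx 1), but P-64 never forms.
X-55 would need F-48 (Rx 7), but F-48 never forms.
None of the 4 are reached.

0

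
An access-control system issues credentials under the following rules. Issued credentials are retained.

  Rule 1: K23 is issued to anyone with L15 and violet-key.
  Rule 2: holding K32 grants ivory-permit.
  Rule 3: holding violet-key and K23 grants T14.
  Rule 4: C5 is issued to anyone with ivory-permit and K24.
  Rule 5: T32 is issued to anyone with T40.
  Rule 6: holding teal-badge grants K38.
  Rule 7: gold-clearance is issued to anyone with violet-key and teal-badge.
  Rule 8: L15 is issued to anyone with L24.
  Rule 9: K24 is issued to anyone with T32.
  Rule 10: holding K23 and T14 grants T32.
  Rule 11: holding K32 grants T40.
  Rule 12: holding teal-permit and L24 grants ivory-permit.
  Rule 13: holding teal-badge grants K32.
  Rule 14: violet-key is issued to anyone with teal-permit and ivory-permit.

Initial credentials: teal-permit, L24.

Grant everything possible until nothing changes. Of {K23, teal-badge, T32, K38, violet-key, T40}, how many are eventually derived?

Holding teal-permit and L24 grants ivory-permit (Rule 12).
Holding L24 grants L15 (Rule 8).
Holding teal-permit and ivory-permit grants violet-key (Rule 14).
Holding L15 and violet-key grants K23 (Rule 1).
Holding violet-key and K23 grants T14 (Rule 3).
Holding K23 and T14 grants T32 (Rule 10).
K23: reached.
No rule produces teal-badge, and it is not given.
T32: reached.
K38 would need teal-badge (Rule 6), but teal-badge is never granted.
violet-key: reached.
T40 would need K32 (Rule 11), but K32 is never granted.
Reached: K23, T32, and violet-key — 3 of the 6.

3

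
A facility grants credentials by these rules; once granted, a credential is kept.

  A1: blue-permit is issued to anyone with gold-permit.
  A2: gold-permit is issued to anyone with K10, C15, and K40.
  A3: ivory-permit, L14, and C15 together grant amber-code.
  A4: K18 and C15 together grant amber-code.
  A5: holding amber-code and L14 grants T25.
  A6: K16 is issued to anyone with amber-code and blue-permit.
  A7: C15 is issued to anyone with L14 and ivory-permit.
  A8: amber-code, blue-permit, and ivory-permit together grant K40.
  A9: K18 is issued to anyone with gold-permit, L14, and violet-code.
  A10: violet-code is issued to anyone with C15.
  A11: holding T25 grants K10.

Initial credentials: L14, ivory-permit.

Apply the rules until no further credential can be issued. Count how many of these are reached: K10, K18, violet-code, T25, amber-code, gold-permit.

Holding L14 and ivory-permit grants C15 (A7).
Holding ivory-permit, L14, and C15 grants amber-code (A3).
Holding C15 grants violet-code (A10).
Holding amber-code and L14 grants T25 (A5).
Holding T25 grants K10 (A11).
K10: reached.
K18 would need gold-permit, L14, and violet-code (A9), but gold-permit is never granted.
violet-code: reached.
T25: reached.
amber-code: reached.
gold-permit would need K10, C15, and K40 (A2), but K40 is never granted.
Reached: K10, violet-code, T25, and amber-code — 4 of the 6.

4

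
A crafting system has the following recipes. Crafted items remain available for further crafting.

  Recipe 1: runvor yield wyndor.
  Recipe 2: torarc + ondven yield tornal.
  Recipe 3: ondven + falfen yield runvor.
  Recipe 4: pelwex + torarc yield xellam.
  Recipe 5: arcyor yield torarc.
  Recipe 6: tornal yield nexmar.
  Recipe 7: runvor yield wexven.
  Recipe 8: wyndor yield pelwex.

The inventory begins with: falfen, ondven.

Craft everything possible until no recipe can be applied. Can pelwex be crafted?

ondven + falfen → runvor (Recipe 3).
runvor → wyndor (Recipe 1).
wyndor → pelwex (Recipe 8).

Yes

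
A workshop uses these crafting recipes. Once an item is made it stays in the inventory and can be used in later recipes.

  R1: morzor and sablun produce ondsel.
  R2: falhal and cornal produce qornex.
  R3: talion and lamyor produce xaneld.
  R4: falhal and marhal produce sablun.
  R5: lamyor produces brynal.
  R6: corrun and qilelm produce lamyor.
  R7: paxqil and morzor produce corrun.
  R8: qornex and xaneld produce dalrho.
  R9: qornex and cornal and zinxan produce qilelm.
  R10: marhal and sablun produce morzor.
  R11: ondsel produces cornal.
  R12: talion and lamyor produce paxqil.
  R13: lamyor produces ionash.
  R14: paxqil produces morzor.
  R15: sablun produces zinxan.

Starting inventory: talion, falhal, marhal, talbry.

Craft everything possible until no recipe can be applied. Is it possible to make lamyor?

No

lamyor would need corrun and qilelm (R6), but corrun is never obtained.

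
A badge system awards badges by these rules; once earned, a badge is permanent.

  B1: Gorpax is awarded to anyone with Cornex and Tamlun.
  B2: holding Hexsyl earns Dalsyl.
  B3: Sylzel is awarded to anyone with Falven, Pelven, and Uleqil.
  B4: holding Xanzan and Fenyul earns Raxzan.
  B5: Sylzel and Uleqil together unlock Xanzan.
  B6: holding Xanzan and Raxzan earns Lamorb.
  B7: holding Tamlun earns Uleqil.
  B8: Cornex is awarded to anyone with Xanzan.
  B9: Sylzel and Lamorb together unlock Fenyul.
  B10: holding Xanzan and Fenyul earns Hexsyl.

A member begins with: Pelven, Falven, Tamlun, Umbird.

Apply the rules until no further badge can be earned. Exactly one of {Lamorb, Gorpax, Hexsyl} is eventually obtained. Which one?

With Tamlun, Uleqil is earned (B7).
With Falven, Pelven, and Uleqil, Sylzel is earned (B3).
With Sylzel and Uleqil, Xanzan is earned (B5).
With Xanzan, Cornex is earned (B8).
With Cornex and Tamlun, Gorpax is earned (B1).
Lamorb would need Xanzan and Raxzan (B6), but Raxzan is never earned. Hexsyl would need Xanzan and Fenyul (B10), but Fenyul is never earned.

Gorpax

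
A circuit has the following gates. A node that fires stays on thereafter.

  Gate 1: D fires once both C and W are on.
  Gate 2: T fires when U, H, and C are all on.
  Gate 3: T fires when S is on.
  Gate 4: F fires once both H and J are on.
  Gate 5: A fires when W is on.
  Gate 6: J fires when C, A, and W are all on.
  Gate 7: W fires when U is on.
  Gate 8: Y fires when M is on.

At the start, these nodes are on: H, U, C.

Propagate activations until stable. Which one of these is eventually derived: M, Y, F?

F

Gate 7: U on → W on.
W is on, so A fires (Gate 5).
C, A, and W are on, so J fires (Gate 6).
Gate 4: H and J on → F on.
No rule produces M, and it is not given. Y would need M (Gate 8), but M never turns on.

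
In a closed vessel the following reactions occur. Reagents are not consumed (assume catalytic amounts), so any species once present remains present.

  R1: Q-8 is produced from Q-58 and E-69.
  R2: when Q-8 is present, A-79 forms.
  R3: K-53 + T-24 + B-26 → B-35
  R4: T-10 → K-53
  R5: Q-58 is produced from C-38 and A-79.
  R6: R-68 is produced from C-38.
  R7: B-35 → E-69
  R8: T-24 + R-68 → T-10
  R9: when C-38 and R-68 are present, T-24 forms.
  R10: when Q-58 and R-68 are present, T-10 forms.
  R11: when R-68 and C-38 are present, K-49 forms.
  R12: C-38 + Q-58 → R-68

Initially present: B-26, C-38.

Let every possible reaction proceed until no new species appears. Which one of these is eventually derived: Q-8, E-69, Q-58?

C-38 present → R-68 forms (R6).
C-38 and R-68 present → T-24 forms (R9).
T-24 and R-68 present → T-10 forms (R8).
T-10 present → K-53 forms (R4).
K-53, T-24, and B-26 present → B-35 forms (R3).
B-35 present → E-69 forms (R7).
Q-58 would need C-38 and A-79 (R5), but A-79 never forms. Q-8 would need Q-58 and E-69 (R1), but Q-58 never forms.

E-69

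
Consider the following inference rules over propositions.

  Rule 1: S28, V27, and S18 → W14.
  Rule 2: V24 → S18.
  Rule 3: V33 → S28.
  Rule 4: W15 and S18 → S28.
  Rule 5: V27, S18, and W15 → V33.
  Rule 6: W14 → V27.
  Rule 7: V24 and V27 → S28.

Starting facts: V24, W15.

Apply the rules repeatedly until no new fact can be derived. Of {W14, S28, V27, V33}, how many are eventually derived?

1

V24 holds, so S18 follows (Rule 2).
From W15 and S18, Rule 4 gives S28.
W14 would need S28, V27, and S18 (Rule 1), but V27 is never established.
S28: reached.
V27 would need W14 (Rule 6), but W14 is never established.
V33 would need V27, S18, and W15 (Rule 5), but V27 is never established.
Reached: S28 — 1 of the 4.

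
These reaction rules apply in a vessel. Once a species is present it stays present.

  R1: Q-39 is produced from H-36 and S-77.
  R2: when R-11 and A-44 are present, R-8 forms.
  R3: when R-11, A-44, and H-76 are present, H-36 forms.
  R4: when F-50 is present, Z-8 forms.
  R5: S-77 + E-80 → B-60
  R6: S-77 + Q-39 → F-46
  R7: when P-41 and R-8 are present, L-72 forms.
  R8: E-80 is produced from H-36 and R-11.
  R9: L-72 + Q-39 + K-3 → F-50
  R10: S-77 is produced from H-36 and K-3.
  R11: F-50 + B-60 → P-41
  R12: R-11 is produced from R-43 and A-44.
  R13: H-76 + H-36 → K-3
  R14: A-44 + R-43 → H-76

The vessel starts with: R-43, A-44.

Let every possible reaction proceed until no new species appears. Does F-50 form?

No

F-50 would need L-72, Q-39, and K-3 (R9), but L-72 never forms.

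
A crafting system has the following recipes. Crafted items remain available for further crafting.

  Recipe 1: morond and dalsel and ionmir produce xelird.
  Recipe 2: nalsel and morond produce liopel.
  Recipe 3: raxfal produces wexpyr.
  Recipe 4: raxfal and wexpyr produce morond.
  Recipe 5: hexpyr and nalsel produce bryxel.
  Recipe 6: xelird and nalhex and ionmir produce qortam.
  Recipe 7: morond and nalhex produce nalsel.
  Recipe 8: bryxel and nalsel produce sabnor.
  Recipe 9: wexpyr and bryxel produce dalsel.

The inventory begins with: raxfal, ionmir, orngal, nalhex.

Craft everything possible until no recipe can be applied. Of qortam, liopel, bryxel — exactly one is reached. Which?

liopel

Using Recipe 3, raxfal makes wexpyr.
raxfal and wexpyr → morond (Recipe 4).
Using Recipe 7, morond and nalhex make nalsel.
nalsel and morond → liopel (Recipe 2).
qortam would need xelird, nalhex, and ionmir (Recipe 6), but xelird is never obtained. bryxel would need hexpyr and nalsel (Recipe 5), but hexpyr is never obtained.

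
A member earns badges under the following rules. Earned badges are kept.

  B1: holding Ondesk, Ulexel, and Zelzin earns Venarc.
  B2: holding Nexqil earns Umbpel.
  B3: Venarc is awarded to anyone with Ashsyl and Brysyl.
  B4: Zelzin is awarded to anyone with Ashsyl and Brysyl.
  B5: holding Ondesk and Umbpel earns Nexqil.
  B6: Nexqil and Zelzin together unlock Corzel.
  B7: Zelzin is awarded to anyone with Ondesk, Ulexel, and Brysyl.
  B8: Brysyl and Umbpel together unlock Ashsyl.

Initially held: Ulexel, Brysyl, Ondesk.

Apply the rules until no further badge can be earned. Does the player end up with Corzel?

Corzel would need Nexqil and Zelzin (B6), but Nexqil is never earned.

No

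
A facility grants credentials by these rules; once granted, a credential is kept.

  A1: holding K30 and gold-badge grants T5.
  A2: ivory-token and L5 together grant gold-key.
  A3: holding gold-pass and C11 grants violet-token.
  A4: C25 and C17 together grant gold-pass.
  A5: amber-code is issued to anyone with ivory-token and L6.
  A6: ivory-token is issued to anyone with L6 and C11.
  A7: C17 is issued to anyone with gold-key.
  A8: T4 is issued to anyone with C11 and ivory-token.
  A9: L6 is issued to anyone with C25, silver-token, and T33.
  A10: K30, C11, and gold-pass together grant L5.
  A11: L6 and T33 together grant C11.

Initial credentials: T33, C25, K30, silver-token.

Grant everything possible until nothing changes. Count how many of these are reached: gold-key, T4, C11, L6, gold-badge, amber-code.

4

Holding C25, silver-token, and T33 grants L6 (A9).
Holding L6 and T33 grants C11 (A11).
Holding L6 and C11 grants ivory-token (A6).
Holding C11 and ivory-token grants T4 (A8).
Holding ivory-token and L6 grants amber-code (A5).
gold-key would need ivory-token and L5 (A2), but L5 is never granted.
T4: reached.
C11: reached.
L6: reached.
No rule produces gold-badge, and it is not given.
amber-code: reached.
Reached: T4, C11, L6, and amber-code — 4 of the 6.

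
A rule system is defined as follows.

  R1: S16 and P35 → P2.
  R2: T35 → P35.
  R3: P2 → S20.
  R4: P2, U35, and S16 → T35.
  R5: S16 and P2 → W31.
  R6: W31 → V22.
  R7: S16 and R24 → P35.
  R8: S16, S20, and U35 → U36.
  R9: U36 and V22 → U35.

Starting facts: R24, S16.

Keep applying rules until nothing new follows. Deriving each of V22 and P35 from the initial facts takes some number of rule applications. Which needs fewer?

P35: From S16 and R24, R7 gives P35. [1 rule application]
V22: S16 and R24 hold, so P35 follows (R7). S16 and P35 hold, so P2 follows (R1). From S16 and P2, R5 gives W31. W31 holds, so V22 follows (R6). [4 rule applications]
P35 needs fewer.

P35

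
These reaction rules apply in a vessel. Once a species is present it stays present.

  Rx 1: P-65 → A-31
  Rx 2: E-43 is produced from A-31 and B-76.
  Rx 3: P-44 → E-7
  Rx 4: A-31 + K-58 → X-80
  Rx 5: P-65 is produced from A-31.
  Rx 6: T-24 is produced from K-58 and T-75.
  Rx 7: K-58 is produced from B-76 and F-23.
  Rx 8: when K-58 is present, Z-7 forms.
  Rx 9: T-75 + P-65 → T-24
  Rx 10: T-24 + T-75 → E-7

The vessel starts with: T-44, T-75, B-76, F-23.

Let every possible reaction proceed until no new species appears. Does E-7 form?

B-76 and F-23 present → K-58 forms (Rx 7).
K-58 and T-75 present → T-24 forms (Rx 6).
T-24 and T-75 present → E-7 forms (Rx 10).

Yes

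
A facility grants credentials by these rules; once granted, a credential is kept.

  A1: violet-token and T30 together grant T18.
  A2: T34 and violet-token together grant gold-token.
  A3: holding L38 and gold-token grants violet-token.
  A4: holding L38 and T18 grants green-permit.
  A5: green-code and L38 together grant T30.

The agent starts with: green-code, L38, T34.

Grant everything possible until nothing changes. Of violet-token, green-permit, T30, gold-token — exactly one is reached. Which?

T30

Holding green-code and L38 grants T30 (A5).
green-permit would need L38 and T18 (A4), but T18 is never granted. violet-token would need L38 and gold-token (A3), but gold-token is never granted. gold-token would need T34 and violet-token (A2), but violet-token is never granted.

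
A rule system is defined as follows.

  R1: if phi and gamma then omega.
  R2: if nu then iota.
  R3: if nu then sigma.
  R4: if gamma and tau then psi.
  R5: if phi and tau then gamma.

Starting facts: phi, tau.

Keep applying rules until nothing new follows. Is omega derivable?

Yes

From phi and tau, R5 gives gamma.
phi and gamma hold, so omega follows (R1).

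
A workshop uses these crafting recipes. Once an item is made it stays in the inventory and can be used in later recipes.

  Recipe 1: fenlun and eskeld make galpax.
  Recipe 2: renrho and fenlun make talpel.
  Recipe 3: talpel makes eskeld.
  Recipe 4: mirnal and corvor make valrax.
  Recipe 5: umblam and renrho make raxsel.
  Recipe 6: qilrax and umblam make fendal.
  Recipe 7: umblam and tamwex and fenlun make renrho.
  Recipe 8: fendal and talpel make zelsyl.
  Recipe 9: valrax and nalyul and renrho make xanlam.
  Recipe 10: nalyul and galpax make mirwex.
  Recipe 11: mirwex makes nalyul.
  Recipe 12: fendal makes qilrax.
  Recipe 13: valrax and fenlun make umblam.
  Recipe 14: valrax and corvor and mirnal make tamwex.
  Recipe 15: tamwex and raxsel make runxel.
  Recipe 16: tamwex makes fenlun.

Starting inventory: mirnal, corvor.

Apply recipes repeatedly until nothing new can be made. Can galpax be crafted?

Using Recipe 4, mirnal and corvor make valrax.
Using Recipe 14, valrax, corvor, and mirnal make tamwex.
Using Recipe 16, tamwex makes fenlun.
valrax and fenlun → umblam (Recipe 13).
Using Recipe 7, umblam, tamwex, and fenlun make renrho.
Using Recipe 2, renrho and fenlun make talpel.
talpel → eskeld (Recipe 3).
fenlun and eskeld → galpax (Recipe 1).

Yes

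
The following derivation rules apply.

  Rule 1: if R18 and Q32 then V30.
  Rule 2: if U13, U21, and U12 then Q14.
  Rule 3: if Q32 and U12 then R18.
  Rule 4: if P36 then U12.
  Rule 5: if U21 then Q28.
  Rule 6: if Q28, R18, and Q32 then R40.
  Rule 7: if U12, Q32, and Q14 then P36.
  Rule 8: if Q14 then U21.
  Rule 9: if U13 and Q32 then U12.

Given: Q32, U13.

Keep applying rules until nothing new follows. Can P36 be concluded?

P36 would need U12, Q32, and Q14 (Rule 7), but Q14 is never established.

No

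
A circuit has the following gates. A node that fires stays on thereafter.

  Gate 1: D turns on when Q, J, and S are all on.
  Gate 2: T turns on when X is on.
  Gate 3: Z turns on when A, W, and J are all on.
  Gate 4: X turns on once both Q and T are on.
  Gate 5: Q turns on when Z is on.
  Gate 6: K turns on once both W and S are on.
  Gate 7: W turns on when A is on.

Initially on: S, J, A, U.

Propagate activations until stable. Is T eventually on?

T would need X (Gate 2), but X never turns on.

No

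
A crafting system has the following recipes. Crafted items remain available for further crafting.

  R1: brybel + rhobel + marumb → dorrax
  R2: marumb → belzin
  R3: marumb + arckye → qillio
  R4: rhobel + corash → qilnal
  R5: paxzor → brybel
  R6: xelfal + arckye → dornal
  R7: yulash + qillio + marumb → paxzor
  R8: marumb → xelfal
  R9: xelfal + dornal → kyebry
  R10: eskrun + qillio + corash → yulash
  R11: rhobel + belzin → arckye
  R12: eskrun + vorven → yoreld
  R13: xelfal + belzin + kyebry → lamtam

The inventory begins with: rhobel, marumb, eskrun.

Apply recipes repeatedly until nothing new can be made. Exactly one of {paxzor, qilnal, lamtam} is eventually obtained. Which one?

lamtam

marumb → xelfal (R8).
marumb → belzin (R2).
Using R11, rhobel and belzin make arckye.
Using R6, xelfal and arckye make dornal.
xelfal + dornal → kyebry (R9).
xelfal + belzin + kyebry → lamtam (R13).
paxzor would need yulash, qillio, and marumb (R7), but yulash is never obtained. qilnal would need rhobel and corash (R4), but corash is never obtained.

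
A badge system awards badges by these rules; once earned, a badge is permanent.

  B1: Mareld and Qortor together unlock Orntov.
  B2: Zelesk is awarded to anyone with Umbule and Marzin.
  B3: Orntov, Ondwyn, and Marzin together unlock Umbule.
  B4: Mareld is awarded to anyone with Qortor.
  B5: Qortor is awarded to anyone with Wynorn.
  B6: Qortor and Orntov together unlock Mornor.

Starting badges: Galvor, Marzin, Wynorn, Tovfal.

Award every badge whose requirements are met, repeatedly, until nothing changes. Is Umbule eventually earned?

Umbule would need Orntov, Ondwyn, and Marzin (B3), but Ondwyn is never earned.

No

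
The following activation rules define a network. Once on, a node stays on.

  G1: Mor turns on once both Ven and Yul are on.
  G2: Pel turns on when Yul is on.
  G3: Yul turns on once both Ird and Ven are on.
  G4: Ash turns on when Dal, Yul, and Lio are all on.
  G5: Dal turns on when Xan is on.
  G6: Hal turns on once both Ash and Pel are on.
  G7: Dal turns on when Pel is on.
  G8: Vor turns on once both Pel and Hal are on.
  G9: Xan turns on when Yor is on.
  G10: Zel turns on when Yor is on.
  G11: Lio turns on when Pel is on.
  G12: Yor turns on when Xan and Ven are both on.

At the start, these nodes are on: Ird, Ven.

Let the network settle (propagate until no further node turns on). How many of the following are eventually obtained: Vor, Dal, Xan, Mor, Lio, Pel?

Ird and Ven are on, so Yul turns on (G3).
Ven and Yul are on, so Mor turns on (G1).
G2: Yul on → Pel on.
Pel is on, so Lio turns on (G11).
G7: Pel on → Dal on.
G4: Dal, Yul, and Lio on → Ash on.
Ash and Pel are on, so Hal turns on (G6).
G8: Pel and Hal on → Vor on.
Vor: reached.
Dal: reached.
Xan would need Yor (G9), but Yor never turns on.
Mor: reached.
Lio: reached.
Pel: reached.
Reached: Vor, Dal, Mor, Lio, and Pel — 5 of the 6.

5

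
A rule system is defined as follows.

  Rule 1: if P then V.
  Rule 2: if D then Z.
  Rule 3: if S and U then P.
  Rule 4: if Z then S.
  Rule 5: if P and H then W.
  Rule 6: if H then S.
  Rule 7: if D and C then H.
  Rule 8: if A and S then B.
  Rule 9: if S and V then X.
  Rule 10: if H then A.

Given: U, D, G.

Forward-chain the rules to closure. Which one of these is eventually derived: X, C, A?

X

D holds, so Z follows (Rule 2).
From Z, Rule 4 gives S.
S and U hold, so P follows (Rule 3).
P holds, so V follows (Rule 1).
S and V hold, so X follows (Rule 9).
No rule produces C, and it is not given. A would need H (Rule 10), but H is never established.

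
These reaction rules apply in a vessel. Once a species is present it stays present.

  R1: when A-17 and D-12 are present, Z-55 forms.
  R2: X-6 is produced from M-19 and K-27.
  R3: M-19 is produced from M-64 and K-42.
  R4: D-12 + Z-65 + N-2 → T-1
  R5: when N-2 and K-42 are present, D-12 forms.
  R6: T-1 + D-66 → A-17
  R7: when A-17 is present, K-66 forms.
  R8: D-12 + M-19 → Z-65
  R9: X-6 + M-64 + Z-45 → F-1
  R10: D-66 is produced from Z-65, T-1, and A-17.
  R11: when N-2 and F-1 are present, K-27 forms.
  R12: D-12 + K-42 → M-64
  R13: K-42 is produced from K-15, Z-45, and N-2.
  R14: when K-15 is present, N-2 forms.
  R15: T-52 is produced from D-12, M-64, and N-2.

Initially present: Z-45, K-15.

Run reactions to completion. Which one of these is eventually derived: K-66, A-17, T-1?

T-1

K-15 present → N-2 forms (R14).
K-15, Z-45, and N-2 present → K-42 forms (R13).
N-2 and K-42 present → D-12 forms (R5).
D-12 and K-42 present → M-64 forms (R12).
M-64 and K-42 present → M-19 forms (R3).
D-12 and M-19 present → Z-65 forms (R8).
D-12, Z-65, and N-2 present → T-1 forms (R4).
K-66 would need A-17 (R7), but A-17 never forms. A-17 would need T-1 and D-66 (R6), but D-66 never forms.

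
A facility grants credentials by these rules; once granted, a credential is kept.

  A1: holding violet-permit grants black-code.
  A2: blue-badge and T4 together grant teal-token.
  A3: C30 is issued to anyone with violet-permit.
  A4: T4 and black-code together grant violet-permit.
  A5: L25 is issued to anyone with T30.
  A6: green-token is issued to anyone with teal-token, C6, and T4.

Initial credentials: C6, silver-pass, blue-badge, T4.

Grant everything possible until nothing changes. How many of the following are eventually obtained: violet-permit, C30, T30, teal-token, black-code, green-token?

2

Holding blue-badge and T4 grants teal-token (A2).
Holding teal-token, C6, and T4 grants green-token (A6).
violet-permit would need T4 and black-code (A4), but black-code is never granted.
C30 would need violet-permit (A3), but violet-permit is never granted.
No rule produces T30, and it is not given.
teal-token: reached.
black-code would need violet-permit (A1), but violet-permit is never granted.
green-token: reached.
Reached: teal-token and green-token — 2 of the 6.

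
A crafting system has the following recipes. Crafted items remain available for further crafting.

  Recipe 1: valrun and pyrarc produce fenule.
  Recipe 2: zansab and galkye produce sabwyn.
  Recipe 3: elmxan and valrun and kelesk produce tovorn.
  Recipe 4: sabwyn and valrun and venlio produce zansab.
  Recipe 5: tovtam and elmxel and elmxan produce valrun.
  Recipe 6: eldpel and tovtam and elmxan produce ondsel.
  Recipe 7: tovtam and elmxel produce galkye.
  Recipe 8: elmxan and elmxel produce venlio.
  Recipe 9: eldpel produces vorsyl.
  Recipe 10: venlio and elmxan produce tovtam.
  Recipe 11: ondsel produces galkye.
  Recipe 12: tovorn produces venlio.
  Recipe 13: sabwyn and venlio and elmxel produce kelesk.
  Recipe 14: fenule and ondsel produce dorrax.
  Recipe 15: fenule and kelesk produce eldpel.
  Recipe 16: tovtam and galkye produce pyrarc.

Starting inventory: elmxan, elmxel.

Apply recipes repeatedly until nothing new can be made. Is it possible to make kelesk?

kelesk would need sabwyn, venlio, and elmxel (Recipe 13), but sabwyn is never obtained.

No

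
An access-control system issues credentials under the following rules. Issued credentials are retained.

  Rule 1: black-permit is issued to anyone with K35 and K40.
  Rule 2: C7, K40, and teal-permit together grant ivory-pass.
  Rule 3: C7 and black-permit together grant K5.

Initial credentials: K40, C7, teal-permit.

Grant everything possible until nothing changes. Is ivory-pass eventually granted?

Holding C7, K40, and teal-permit grants ivory-pass (Rule 2).

Yes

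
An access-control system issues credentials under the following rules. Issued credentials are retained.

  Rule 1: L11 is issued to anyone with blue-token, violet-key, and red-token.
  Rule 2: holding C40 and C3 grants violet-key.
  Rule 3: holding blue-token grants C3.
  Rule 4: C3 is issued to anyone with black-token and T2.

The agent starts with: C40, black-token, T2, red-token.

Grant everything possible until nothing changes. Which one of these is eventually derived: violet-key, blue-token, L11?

violet-key

Holding black-token and T2 grants C3 (Rule 4).
Holding C40 and C3 grants violet-key (Rule 2).
No rule produces blue-token, and it is not given. L11 would need blue-token, violet-key, and red-token (Rule 1), but blue-token is never granted.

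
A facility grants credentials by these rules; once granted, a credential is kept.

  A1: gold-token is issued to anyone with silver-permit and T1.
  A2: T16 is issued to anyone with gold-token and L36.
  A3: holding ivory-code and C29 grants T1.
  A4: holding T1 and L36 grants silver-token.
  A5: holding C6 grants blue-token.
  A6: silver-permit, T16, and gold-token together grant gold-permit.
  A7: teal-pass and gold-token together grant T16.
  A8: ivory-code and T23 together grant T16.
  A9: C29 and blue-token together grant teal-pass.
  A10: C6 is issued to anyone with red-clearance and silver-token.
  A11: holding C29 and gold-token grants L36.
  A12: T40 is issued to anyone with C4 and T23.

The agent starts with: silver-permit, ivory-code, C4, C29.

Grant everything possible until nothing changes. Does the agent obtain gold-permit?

Yes

Holding ivory-code and C29 grants T1 (A3).
Holding silver-permit and T1 grants gold-token (A1).
Holding C29 and gold-token grants L36 (A11).
Holding gold-token and L36 grants T16 (A2).
Holding silver-permit, T16, and gold-token grants gold-permit (A6).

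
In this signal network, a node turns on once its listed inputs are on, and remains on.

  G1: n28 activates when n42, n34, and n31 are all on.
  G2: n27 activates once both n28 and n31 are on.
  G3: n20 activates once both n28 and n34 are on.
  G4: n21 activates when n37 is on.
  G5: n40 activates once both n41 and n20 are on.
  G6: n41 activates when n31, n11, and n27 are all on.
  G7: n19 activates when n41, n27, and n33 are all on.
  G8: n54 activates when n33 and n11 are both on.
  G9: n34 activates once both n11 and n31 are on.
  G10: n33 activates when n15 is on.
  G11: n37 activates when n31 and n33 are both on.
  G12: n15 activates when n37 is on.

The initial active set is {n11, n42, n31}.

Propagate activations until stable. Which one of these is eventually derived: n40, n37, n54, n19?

n40

G9: n11 and n31 on → n34 on.
G1: n42, n34, and n31 on → n28 on.
n28 and n34 are on, so n20 activates (G3).
n28 and n31 are on, so n27 activates (G2).
G6: n31, n11, and n27 on → n41 on.
G5: n41 and n20 on → n40 on.
n54 would need n33 and n11 (G8), but n33 never turns on. n37 would need n31 and n33 (G11), but n33 never turns on. n19 would need n41, n27, and n33 (G7), but n33 never turns on.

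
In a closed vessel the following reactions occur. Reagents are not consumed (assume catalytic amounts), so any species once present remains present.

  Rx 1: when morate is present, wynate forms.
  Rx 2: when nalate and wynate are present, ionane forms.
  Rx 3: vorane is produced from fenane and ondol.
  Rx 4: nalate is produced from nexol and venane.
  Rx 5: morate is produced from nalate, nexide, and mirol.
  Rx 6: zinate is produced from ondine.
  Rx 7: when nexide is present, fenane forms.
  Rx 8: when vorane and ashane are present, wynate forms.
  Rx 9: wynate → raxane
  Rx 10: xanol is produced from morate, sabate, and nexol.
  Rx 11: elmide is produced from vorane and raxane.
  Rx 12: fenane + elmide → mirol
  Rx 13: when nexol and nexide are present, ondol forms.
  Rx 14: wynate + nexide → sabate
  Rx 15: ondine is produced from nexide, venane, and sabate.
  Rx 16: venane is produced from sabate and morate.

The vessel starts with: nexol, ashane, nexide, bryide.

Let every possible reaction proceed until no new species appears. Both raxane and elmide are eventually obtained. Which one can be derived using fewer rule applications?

raxane

raxane: nexol and nexide present → ondol forms (Rx 13). nexide present → fenane forms (Rx 7). fenane and ondol present → vorane forms (Rx 3). vorane and ashane present → wynate forms (Rx 8). wynate present → raxane forms (Rx 9). [5 rule applications]
elmide: nexol and nexide present → ondol forms (Rx 13). nexide present → fenane forms (Rx 7). fenane and ondol present → vorane forms (Rx 3). vorane and ashane present → wynate forms (Rx 8). wynate present → raxane forms (Rx 9). vorane and raxane present → elmide forms (Rx 11). [6 rule applications]
raxane needs fewer.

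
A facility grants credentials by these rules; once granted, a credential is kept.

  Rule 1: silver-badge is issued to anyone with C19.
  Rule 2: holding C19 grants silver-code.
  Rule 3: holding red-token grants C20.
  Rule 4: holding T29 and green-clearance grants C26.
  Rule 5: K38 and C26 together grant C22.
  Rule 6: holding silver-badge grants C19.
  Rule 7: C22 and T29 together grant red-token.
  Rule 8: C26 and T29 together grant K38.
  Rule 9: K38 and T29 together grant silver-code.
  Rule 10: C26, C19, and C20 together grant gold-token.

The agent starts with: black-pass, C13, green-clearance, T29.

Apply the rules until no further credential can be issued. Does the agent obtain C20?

Yes

Holding T29 and green-clearance grants C26 (Rule 4).
Holding C26 and T29 grants K38 (Rule 8).
Holding K38 and C26 grants C22 (Rule 5).
Holding C22 and T29 grants red-token (Rule 7).
Holding red-token grants C20 (Rule 3).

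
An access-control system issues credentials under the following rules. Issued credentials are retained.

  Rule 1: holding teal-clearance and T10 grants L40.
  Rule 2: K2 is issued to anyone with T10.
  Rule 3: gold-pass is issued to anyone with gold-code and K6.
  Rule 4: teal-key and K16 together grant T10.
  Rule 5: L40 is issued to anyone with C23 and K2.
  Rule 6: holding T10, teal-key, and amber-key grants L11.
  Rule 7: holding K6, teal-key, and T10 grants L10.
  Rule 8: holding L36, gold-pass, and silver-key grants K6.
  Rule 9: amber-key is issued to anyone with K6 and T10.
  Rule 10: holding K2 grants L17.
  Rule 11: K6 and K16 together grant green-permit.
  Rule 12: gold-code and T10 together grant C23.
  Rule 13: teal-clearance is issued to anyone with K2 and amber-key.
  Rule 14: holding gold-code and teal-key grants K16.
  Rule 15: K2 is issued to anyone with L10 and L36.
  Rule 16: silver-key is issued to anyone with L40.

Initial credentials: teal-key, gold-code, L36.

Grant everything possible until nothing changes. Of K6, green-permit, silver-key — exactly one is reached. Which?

silver-key

Holding gold-code and teal-key grants K16 (Rule 14).
Holding teal-key and K16 grants T10 (Rule 4).
Holding gold-code and T10 grants C23 (Rule 12).
Holding T10 grants K2 (Rule 2).
Holding C23 and K2 grants L40 (Rule 5).
Holding L40 grants silver-key (Rule 16).
K6 would need L36, gold-pass, and silver-key (Rule 8), but gold-pass is never granted. green-permit would need K6 and K16 (Rule 11), but K6 is never granted.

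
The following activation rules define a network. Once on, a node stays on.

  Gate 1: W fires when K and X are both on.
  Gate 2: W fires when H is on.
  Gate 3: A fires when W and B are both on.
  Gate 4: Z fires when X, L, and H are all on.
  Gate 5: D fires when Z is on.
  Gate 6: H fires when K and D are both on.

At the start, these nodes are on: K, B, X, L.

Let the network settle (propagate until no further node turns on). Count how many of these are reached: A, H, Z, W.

Gate 1: K and X on → W on.
W and B are on, so A fires (Gate 3).
A: reached.
H would need K and D (Gate 6), but D never turns on.
Z would need X, L, and H (Gate 4), but H never turns on.
W: reached.
Reached: A and W — 2 of the 4.

2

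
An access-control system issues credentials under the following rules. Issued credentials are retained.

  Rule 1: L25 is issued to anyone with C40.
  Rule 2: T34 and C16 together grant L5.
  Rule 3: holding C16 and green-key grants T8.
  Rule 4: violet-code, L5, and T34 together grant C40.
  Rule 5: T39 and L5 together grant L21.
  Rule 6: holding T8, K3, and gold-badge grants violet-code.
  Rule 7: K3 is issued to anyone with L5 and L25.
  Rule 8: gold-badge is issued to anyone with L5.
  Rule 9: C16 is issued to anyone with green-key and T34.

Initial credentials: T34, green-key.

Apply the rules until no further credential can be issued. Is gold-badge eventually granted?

Yes

Holding green-key and T34 grants C16 (Rule 9).
Holding T34 and C16 grants L5 (Rule 2).
Holding L5 grants gold-badge (Rule 8).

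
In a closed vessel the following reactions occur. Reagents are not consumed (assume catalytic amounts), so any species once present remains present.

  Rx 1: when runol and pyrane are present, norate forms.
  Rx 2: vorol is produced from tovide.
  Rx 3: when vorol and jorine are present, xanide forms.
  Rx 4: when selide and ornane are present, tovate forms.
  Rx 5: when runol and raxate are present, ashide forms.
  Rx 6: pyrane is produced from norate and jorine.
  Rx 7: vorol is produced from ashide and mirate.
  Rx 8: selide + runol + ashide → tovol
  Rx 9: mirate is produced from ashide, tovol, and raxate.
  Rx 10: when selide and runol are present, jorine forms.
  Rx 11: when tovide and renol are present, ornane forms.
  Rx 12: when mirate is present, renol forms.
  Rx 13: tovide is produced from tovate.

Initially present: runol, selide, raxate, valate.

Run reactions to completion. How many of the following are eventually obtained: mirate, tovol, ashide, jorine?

4

runol and raxate present → ashide forms (Rx 5).
selide and runol present → jorine forms (Rx 10).
selide, runol, and ashide present → tovol forms (Rx 8).
ashide, tovol, and raxate present → mirate forms (Rx 9).
mirate: reached.
tovol: reached.
ashide: reached.
jorine: reached.
All 4 are reached.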